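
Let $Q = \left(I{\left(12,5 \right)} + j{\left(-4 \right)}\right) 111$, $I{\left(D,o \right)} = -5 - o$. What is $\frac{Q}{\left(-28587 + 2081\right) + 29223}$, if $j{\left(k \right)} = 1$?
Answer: $- \frac{999}{2717} \approx -0.36768$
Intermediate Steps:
$Q = -999$ ($Q = \left(\left(-5 - 5\right) + 1\right) 111 = \left(-10 + 1\right) 111 = \left(-9\right) 111 = -999$)
$\frac{Q}{\left(-28587 + 2081\right) + 29223} = - \frac{999}{\left(-28587 + 2081\right) + 29223} = - \frac{999}{-26506 + 29223} = - \frac{999}{2717}$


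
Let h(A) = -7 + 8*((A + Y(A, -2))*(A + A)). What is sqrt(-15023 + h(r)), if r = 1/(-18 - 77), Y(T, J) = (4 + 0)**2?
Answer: I*sqrt(135670054)/95 ≈ 122.61*I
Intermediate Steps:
Y(T, J) = 16 (Y(T, J) = 4**2 = 16)
r = -1/95 (r = 1/(-95) = -1/95 ≈ -0.010526)
h(A) = -7 + 16*A*(16 + A) (h(A) = -7 + 8*((A + 16)*(A + A)) = -7 + 8*((16 + A)*(2*A)) = -7 + 8*(2*A*(16 + A)) = -7 + 16*A*(16 + A))
sqrt(-15023 + h(r)) = sqrt(-15023 + (-7 + 16*(-1/95)**2 + 256*(-1/95))) = sqrt(-15023 + (-7 + 16*(1/9025) - 256/95)) = sqrt(-15023 + (-7 + 16/9025 - 256/95)) = sqrt(-15023 - 87479/9025) = sqrt(-135670054/9025) = I*sqrt(135670054)/95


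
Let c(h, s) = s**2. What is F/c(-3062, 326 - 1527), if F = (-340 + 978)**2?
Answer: 407044/1442401 ≈ 0.28220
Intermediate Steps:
F = 407044 (F = 638**2 = 407044)
F/c(-3062, 326 - 1527) = 407044/((326 - 1527)**2) = 407044/((-1201)**2) = 407044/1442401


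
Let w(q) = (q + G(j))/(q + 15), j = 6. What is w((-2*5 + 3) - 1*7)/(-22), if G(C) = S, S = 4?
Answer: 5/11 ≈ 0.45455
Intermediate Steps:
G(C) = 4
w(q) = (4 + q)/(15 + q) (w(q) = (q + 4)/(q + 15) = (4 + q)/(15 + q))
w((-2*5 + 3) - 1*7)/(-22) = ((4 + ((-2*5 + 3) - 1*7))/(15 + ((-2*5 + 3) - 1*7)))/(-22) = -(4 + ((-10 + 3) - 7))/(22*(15 + ((-10 + 3) - 7))) = -(4 + (-7 - 7))/(22*(15 + (-7 - 7))) = -(4 - 14)/(22*(15 - 14)) = -(-10)/(22*1) = -(-10)/22 = -1/22*(-10) = 5/11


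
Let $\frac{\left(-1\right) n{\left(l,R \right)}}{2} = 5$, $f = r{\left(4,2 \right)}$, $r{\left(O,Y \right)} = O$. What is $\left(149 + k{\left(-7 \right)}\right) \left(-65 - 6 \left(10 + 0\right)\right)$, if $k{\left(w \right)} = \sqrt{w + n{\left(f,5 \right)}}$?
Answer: $-18625 - 125 i \sqrt{17} \approx -18625.0 - 515.39 i$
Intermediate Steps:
$f = 4$
$n{\left(l,R \right)} = -10$ ($n{\left(l,R \right)} = \left(-2\right) 5 = -10$)
$k{\left(w \right)} = \sqrt{-10 + w}$ ($k{\left(w \right)} = \sqrt{w - 10} = \sqrt{-10 + w}$)
$\left(149 + k{\left(-7 \right)}\right) \left(-65 - 6 \left(10 + 0\right)\right) = \left(149 + \sqrt{-10 - 7}\right) \left(-65 - 6 \left(10 + 0\right)\right) = \left(149 + \sqrt{-17}\right) \left(-65 - 60\right) = \left(149 + i \sqrt{17}\right) \left(-65 - 60\right) = \left(149 + i \sqrt{17}\right) \left(-125\right) = -18625 - 125 i \sqrt{17}$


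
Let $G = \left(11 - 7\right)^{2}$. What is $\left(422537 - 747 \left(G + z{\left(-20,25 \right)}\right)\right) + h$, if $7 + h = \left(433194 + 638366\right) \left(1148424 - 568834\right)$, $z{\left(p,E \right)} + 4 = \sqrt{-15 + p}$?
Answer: $621065873966 - 747 i \sqrt{35} \approx 6.2107 \cdot 10^{11} - 4419.3 i$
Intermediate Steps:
$z{\left(p,E \right)} = -4 + \sqrt{-15 + p}$
$h = 621065460393$ ($h = -7 + \left(433194 + 638366\right) \left(1148424 - 568834\right) = -7 + 1071560 \cdot 579590 = -7 + 621065460400 = 621065460393$)
$G = 16$ ($G = 4^{2} = 16$)
$\left(422537 - 747 \left(G + z{\left(-20,25 \right)}\right)\right) + h = \left(422537 - 747 \left(16 - \left(4 - \sqrt{-15 - 20}\right)\right)\right) + 621065460393 = \left(422537 - 747 \left(16 - \left(4 - \sqrt{-35}\right)\right)\right) + 621065460393 = \left(422537 - 747 \left(16 - \left(4 - i \sqrt{35}\right)\right)\right) + 621065460393 = \left(422537 - 747 \left(12 + i \sqrt{35}\right)\right) + 621065460393 = \left(422537 - \left(8964 + 747 i \sqrt{35}\right)\right) + 621065460393 = \left(413573 - 747 i \sqrt{35}\right) + 621065460393 = 621065873966 - 747 i \sqrt{35}$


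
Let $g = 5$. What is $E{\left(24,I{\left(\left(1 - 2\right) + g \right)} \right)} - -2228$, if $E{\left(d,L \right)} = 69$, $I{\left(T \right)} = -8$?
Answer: $2297$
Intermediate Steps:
$E{\left(24,I{\left(\left(1 - 2\right) + g \right)} \right)} - -2228 = 69 - -2228 = 69 + 2228 = 2297$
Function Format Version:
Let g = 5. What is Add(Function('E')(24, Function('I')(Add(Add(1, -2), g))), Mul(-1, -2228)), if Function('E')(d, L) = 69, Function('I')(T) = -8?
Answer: 2297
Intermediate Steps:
Add(Function('E')(24, Function('I')(Add(Add(1, -2), g))), Mul(-1, -2228)) = Add(69, Mul(-1, -2228)) = Add(69, 2228) = 2297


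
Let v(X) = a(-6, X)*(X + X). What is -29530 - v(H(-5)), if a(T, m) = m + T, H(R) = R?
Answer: -29640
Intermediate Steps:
a(T, m) = T + m
v(X) = 2*X*(-6 + X) (v(X) = (-6 + X)*(X + X) = (-6 + X)*(2*X) = 2*X*(-6 + X))
-29530 - v(H(-5)) = -29530 - 2*(-5)*(-6 - 5) = -29530 - 2*(-5)*(-11) = -29530 - 1*110 = -29530 - 110 = -29640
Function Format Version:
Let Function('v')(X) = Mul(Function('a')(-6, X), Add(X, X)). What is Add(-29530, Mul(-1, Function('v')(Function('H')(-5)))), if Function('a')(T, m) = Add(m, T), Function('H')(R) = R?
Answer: -29640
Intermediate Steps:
Function('a')(T, m) = Add(T, m)
Function('v')(X) = Mul(2, X, Add(-6, X)) (Function('v')(X) = Mul(Add(-6, X), Add(X, X)) = Mul(Add(-6, X), Mul(2, X)) = Mul(2, X, Add(-6, X)))
Add(-29530, Mul(-1, Function('v')(Function('H')(-5)))) = Add(-29530, Mul(-1, Mul(2, -5, Add(-6, -5)))) = Add(-29530, Mul(-1, Mul(2, -5, -11))) = Add(-29530, Mul(-1, 110)) = Add(-29530, -110) = -29640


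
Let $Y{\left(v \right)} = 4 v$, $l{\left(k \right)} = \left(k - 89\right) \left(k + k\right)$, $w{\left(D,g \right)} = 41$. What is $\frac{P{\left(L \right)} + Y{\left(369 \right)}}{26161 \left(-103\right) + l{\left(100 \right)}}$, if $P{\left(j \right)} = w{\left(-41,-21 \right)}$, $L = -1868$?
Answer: $- \frac{1517}{2692383} \approx -0.00056344$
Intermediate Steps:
$l{\left(k \right)} = 2 k \left(-89 + k\right)$ ($l{\left(k \right)} = \left(-89 + k\right) 2 k = 2 k \left(-89 + k\right)$)
$P{\left(j \right)} = 41$
$\frac{P{\left(L \right)} + Y{\left(369 \right)}}{26161 \left(-103\right) + l{\left(100 \right)}} = \frac{41 + 4 \cdot 369}{26161 \left(-103\right) + 2 \cdot 100 \left(-89 + 100\right)} = \frac{41 + 1476}{-2694583 + 2 \cdot 100 \cdot 11} = \frac{1517}{-2694583 + 2200} = \frac{1517}{-2692383} = 1517 \left(- \frac{1}{2692383}\right) = - \frac{1517}{2692383}$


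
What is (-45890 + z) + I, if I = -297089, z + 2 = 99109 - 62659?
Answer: -306531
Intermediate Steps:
z = 36448 (z = -2 + (99109 - 62659) = -2 + 36450 = 36448)
(-45890 + z) + I = (-45890 + 36448) - 297089 = -9442 - 297089 = -306531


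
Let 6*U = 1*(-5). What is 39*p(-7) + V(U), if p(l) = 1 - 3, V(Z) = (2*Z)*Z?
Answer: -1379/18 ≈ -76.611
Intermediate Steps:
U = -5/6 (U = (1*(-5))/6 = (1/6)*(-5) = -5/6 ≈ -0.83333)
V(Z) = 2*Z**2
p(l) = -2
39*p(-7) + V(U) = 39*(-2) + 2*(-5/6)**2 = -78 + 2*(25/36) = -78 + 25/18 = -1379/18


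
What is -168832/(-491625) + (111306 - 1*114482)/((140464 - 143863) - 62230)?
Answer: 12641676328/32264857125 ≈ 0.39181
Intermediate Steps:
-168832/(-491625) + (111306 - 1*114482)/((140464 - 143863) - 62230) = -168832*(-1/491625) + (111306 - 114482)/(-3399 - 62230) = 168832/491625 - 3176/(-65629) = 168832/491625 - 3176*(-1/65629) = 168832/491625 + 3176/65629 = 12641676328/32264857125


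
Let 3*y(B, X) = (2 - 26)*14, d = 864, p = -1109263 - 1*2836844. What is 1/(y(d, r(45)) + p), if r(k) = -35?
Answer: -1/3946219 ≈ -2.5341e-7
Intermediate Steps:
p = -3946107 (p = -1109263 - 2836844 = -3946107)
y(B, X) = -112 (y(B, X) = ((2 - 26)*14)/3 = (-24*14)/3 = (⅓)*(-336) = -112)
1/(y(d, r(45)) + p) = 1/(-112 - 3946107) = 1/(-3946219) = -1/3946219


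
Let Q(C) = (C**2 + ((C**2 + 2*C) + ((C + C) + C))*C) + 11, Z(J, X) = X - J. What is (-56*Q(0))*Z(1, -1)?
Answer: 1232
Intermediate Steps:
Q(C) = 11 + C**2 + C*(C**2 + 5*C) (Q(C) = (C**2 + ((C**2 + 2*C) + (2*C + C))*C) + 11 = (C**2 + ((C**2 + 2*C) + 3*C)*C) + 11 = (C**2 + (C**2 + 5*C)*C) + 11 = (C**2 + C*(C**2 + 5*C)) + 11 = 11 + C**2 + C*(C**2 + 5*C))
(-56*Q(0))*Z(1, -1) = (-56*(11 + 0**3 + 6*0**2))*(-1 - 1*1) = (-56*(11 + 0 + 6*0))*(-1 - 1) = -56*(11 + 0 + 0)*(-2) = -56*11*(-2) = -616*(-2) = 1232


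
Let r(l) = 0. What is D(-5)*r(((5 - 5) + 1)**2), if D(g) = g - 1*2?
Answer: 0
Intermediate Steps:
D(g) = -2 + g (D(g) = g - 2 = -2 + g)
D(-5)*r(((5 - 5) + 1)**2) = (-2 - 5)*0 = -7*0 = 0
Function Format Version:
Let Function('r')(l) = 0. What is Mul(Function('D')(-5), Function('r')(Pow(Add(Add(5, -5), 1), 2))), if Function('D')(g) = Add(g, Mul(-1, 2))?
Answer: 0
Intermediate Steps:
Function('D')(g) = Add(-2, g) (Function('D')(g) = Add(g, -2) = Add(-2, g))
Mul(Function('D')(-5), Function('r')(Pow(Add(Add(5, -5), 1), 2))) = Mul(Add(-2, -5), 0) = Mul(-7, 0) = 0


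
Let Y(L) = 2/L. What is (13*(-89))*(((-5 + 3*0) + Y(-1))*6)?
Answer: 48594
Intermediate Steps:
(13*(-89))*(((-5 + 3*0) + Y(-1))*6) = (13*(-89))*(((-5 + 3*0) + 2/(-1))*6) = -1157*((-5 + 0) + 2*(-1))*6 = -1157*(-5 - 2)*6 = -(-8099)*6 = -1157*(-42) = 48594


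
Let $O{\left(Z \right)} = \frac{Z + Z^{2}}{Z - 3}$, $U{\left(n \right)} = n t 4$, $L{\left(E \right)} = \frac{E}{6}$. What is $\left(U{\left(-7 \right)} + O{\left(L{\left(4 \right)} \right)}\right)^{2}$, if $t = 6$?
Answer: $\frac{12517444}{441} \approx 28384.0$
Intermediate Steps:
$L{\left(E \right)} = \frac{E}{6}$ ($L{\left(E \right)} = E \frac{1}{6} = \frac{E}{6}$)
$U{\left(n \right)} = 24 n$ ($U{\left(n \right)} = n 6 \cdot 4 = 6 n 4 = 24 n$)
$O{\left(Z \right)} = \frac{Z + Z^{2}}{-3 + Z}$
$\left(U{\left(-7 \right)} + O{\left(L{\left(4 \right)} \right)}\right)^{2} = \left(24 \left(-7\right) + \frac{\frac{1}{6} \cdot 4 \left(1 + \frac{1}{6} \cdot 4\right)}{-3 + \frac{1}{6} \cdot 4}\right)^{2} = \left(-168 + \frac{2 \left(1 + \frac{2}{3}\right)}{3 \left(-3 + \frac{2}{3}\right)}\right)^{2} = \left(-168 + \frac{2}{3} \frac{1}{- \frac{7}{3}} \cdot \frac{5}{3}\right)^{2} = \left(-168 + \frac{2}{3} \left(- \frac{3}{7}\right) \frac{5}{3}\right)^{2} = \left(-168 - \frac{10}{21}\right)^{2} = \left(- \frac{3538}{21}\right)^{2} = \frac{12517444}{441}$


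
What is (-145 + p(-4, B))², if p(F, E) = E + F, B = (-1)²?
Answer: 21904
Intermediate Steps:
B = 1
(-145 + p(-4, B))² = (-145 + (1 - 4))² = (-145 - 3)² = (-148)² = 21904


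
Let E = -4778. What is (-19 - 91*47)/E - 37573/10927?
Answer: -66290701/26104603 ≈ -2.5394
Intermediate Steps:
(-19 - 91*47)/E - 37573/10927 = (-19 - 91*47)/(-4778) - 37573/10927 = (-19 - 4277)*(-1/4778) - 37573*1/10927 = -4296*(-1/4778) - 37573/10927 = 2148/2389 - 37573/10927 = -66290701/26104603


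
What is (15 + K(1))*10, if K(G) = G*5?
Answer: 200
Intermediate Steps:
K(G) = 5*G
(15 + K(1))*10 = (15 + 5*1)*10 = (15 + 5)*10 = 20*10 = 200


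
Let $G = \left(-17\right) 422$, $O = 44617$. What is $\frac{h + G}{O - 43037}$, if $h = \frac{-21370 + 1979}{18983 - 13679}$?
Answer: $- \frac{38070287}{8380320} \approx -4.5428$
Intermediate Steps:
$G = -7174$
$h = - \frac{19391}{5304} \approx -3.6559$
$\frac{h + G}{O - 43037} = \frac{- \frac{19391}{5304} - 7174}{44617 - 43037} = - \frac{38070287}{5304 \cdot 1580} = \left(- \frac{38070287}{5304}\right) \frac{1}{1580} = - \frac{38070287}{8380320}$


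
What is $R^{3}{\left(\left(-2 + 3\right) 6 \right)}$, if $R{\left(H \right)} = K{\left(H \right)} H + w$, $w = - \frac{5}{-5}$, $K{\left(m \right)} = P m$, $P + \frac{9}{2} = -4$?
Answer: $-28372625$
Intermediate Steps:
$P = - \frac{17}{2}$ ($P = - \frac{9}{2} - 4 = - \frac{17}{2} \approx -8.5$)
$K{\left(m \right)} = - \frac{17 m}{2}$
$w = 1$ ($w = \left(-5\right) \left(- \frac{1}{5}\right) = 1$)
$R{\left(H \right)} = 1 - \frac{17 H^{2}}{2}$ ($R{\left(H \right)} = - \frac{17 H}{2} H + 1 = - \frac{17 H^{2}}{2} + 1 = 1 - \frac{17 H^{2}}{2}$)
$R^{3}{\left(\left(-2 + 3\right) 6 \right)} = \left(1 - \frac{17 \left(\left(-2 + 3\right) 6\right)^{2}}{2}\right)^{3} = \left(1 - \frac{17 \left(1 \cdot 6\right)^{2}}{2}\right)^{3} = \left(1 - \frac{17 \cdot 6^{2}}{2}\right)^{3} = \left(1 - 306\right)^{3} = \left(-305\right)^{3} = -28372625$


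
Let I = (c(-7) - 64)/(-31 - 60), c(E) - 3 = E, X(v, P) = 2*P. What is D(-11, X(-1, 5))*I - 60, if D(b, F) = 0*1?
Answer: -60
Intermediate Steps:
D(b, F) = 0
c(E) = 3 + E
I = 68/91 (I = ((3 - 7) - 64)/(-31 - 60) = (-4 - 64)/(-91) = -68*(-1/91) = 68/91 ≈ 0.74725)
D(-11, X(-1, 5))*I - 60 = 0*(68/91) - 60 = 0 - 60 = -60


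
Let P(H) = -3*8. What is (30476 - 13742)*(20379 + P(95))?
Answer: 340620570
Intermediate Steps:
P(H) = -24
(30476 - 13742)*(20379 + P(95)) = (30476 - 13742)*(20379 - 24) = 16734*20355 = 340620570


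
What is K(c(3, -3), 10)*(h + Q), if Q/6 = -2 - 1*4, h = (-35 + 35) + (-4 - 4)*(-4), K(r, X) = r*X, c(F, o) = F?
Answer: -120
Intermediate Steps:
K(r, X) = X*r
h = 32 (h = 0 - 8*(-4) = 0 + 32 = 32)
Q = -36 (Q = 6*(-2 - 1*4) = 6*(-2 - 4) = 6*(-6) = -36)
K(c(3, -3), 10)*(h + Q) = (10*3)*(32 - 36) = 30*(-4) = -120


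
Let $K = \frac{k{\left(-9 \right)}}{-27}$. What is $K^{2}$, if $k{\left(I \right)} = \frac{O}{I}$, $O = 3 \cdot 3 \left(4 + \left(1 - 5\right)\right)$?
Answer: $0$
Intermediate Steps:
$O = 0$ ($O = 3 \cdot 3 \left(4 - 4\right) = 3 \cdot 3 \cdot 0 = 3 \cdot 0 = 0$)
$k{\left(I \right)} = 0$ ($k{\left(I \right)} = \frac{0}{I} = 0$)
$K = 0$ ($K = \frac{0}{-27} = 0 \left(- \frac{1}{27}\right) = 0$)
$K^{2} = 0^{2} = 0$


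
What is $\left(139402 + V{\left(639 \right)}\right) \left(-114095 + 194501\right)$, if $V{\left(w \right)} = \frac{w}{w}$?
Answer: $11208837618$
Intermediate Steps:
$V{\left(w \right)} = 1$
$\left(139402 + V{\left(639 \right)}\right) \left(-114095 + 194501\right) = \left(139402 + 1\right) \left(-114095 + 194501\right) = 139403 \cdot 80406 = 11208837618$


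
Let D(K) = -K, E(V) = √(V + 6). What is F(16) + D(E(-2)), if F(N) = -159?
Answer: -161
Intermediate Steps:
E(V) = √(6 + V)
F(16) + D(E(-2)) = -159 - √(6 - 2) = -159 - √4 = -159 - 1*2 = -159 - 2 = -161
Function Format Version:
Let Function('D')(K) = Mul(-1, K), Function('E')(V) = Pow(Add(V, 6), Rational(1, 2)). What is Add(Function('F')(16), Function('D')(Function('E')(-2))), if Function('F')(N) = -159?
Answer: -161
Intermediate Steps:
Function('E')(V) = Pow(Add(6, V), Rational(1, 2))
Add(Function('F')(16), Function('D')(Function('E')(-2))) = Add(-159, Mul(-1, Pow(Add(6, -2), Rational(1, 2)))) = Add(-159, Mul(-1, Pow(4, Rational(1, 2)))) = Add(-159, Mul(-1, 2)) = Add(-159, -2) = -161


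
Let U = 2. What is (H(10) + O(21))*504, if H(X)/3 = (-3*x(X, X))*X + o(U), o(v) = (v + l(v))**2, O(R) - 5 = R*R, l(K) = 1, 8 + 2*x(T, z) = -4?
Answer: 510552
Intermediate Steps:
x(T, z) = -6 (x(T, z) = -4 + (1/2)*(-4) = -4 - 2 = -6)
O(R) = 5 + R**2 (O(R) = 5 + R*R = 5 + R**2)
o(v) = (1 + v)**2 (o(v) = (v + 1)**2 = (1 + v)**2)
H(X) = 27 + 54*X (H(X) = 3*((-3*(-6))*X + (1 + 2)**2) = 3*(18*X + 3**2) = 3*(18*X + 9) = 3*(9 + 18*X) = 27 + 54*X)
(H(10) + O(21))*504 = ((27 + 54*10) + (5 + 21**2))*504 = ((27 + 540) + (5 + 441))*504 = (567 + 446)*504 = 1013*504 = 510552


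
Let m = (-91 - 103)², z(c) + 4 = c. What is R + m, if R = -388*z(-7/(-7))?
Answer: 38800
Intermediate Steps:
z(c) = -4 + c
R = 1164 (R = -388*(-4 - 7/(-7)) = -388*(-4 - 7*(-⅐)) = -388*(-4 + 1) = -388*(-3) = 1164)
m = 37636 (m = (-194)² = 37636)
R + m = 1164 + 37636 = 38800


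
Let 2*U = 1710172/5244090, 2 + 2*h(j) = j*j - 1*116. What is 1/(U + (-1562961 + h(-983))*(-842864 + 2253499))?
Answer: -5244090/7988375660557449739 ≈ -6.5647e-13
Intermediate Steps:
h(j) = -59 + j**2/2 (h(j) = -1 + (j*j - 1*116)/2 = -1 + (j**2 - 116)/2 = -1 + (-116 + j**2)/2 = -1 + (-58 + j**2/2) = -59 + j**2/2)
U = 427543/2622045 (U = (1710172/5244090)/2 = (1710172*(1/5244090))/2 = (1/2)*(855086/2622045) = 427543/2622045 ≈ 0.16306)
1/(U + (-1562961 + h(-983))*(-842864 + 2253499)) = 1/(427543/2622045 + (-1562961 + (-59 + (1/2)*(-983)**2))*(-842864 + 2253499)) = 1/(427543/2622045 + (-1562961 + (-59 + (1/2)*966289))*1410635) = 1/(427543/2622045 + (-1562961 + (-59 + 966289/2))*1410635) = 1/(427543/2622045 + (-1562961 + 966171/2)*1410635) = 1/(427543/2622045 - 2159751/2*1410635) = 1/(427543/2622045 - 3046620351885/2) = 1/(-7988375660557449739/5244090) = -5244090/7988375660557449739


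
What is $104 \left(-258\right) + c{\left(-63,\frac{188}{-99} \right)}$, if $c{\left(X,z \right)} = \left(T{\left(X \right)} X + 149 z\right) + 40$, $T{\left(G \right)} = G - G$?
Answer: $- \frac{2680420}{99} \approx -27075.0$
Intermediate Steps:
$T{\left(G \right)} = 0$
$c{\left(X,z \right)} = 40 + 149 z$ ($c{\left(X,z \right)} = \left(0 X + 149 z\right) + 40 = \left(0 + 149 z\right) + 40 = 149 z + 40 = 40 + 149 z$)
$104 \left(-258\right) + c{\left(-63,\frac{188}{-99} \right)} = 104 \left(-258\right) + \left(40 + 149 \frac{188}{-99}\right) = -26832 + \left(40 + 149 \cdot 188 \left(- \frac{1}{99}\right)\right) = -26832 + \left(40 + 149 \left(- \frac{188}{99}\right)\right) = -26832 + \left(40 - \frac{28012}{99}\right) = -26832 - \frac{24052}{99} = - \frac{2680420}{99}$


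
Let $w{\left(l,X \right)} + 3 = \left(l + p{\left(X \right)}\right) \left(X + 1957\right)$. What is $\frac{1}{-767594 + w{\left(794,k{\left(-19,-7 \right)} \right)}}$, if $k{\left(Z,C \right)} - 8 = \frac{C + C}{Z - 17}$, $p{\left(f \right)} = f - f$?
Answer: $\frac{9}{7136296} \approx 1.2612 \cdot 10^{-6}$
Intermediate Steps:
$p{\left(f \right)} = 0$
$k{\left(Z,C \right)} = 8 + \frac{2 C}{-17 + Z}$ ($k{\left(Z,C \right)} = 8 + \frac{C + C}{Z - 17} = 8 + \frac{2 C}{-17 + Z}$)
$w{\left(l,X \right)} = -3 + l \left(1957 + X\right)$ ($w{\left(l,X \right)} = -3 + \left(l + 0\right) \left(X + 1957\right) = -3 + l \left(1957 + X\right)$)
$\frac{1}{-767594 + w{\left(794,k{\left(-19,-7 \right)} \right)}} = \frac{1}{-767594 + \left(-3 + 1957 \cdot 794 + \frac{2 \left(-68 - 7 + 4 \left(-19\right)\right)}{-17 - 19} \cdot 794\right)} = \frac{1}{-767594 + \left(-3 + 1553858 + \frac{2 \left(-68 - 7 - 76\right)}{-36} \cdot 794\right)} = \frac{1}{-767594 + \left(-3 + 1553858 + 2 \left(- \frac{1}{36}\right) \left(-151\right) 794\right)} = \frac{1}{-767594 + \left(-3 + 1553858 + \frac{151}{18} \cdot 794\right)} = \frac{1}{-767594 + \left(-3 + 1553858 + \frac{59947}{9}\right)} = \frac{1}{-767594 + \frac{14044642}{9}} = \frac{1}{\frac{7136296}{9}} = \frac{9}{7136296}$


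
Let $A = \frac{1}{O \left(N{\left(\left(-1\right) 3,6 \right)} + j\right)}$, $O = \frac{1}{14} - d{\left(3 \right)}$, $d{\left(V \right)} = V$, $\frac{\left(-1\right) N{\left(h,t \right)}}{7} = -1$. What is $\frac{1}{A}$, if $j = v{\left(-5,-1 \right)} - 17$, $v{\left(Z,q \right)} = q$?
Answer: $\frac{451}{14} \approx 32.214$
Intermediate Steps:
$N{\left(h,t \right)} = 7$ ($N{\left(h,t \right)} = \left(-7\right) \left(-1\right) = 7$)
$j = -18$ ($j = -1 - 17 = -18$)
$O = - \frac{41}{14}$ ($O = \frac{1}{14} - 3 = - \frac{41}{14} \approx -2.9286$)
$A = \frac{14}{451}$ ($A = \frac{1}{\left(- \frac{41}{14}\right) \left(7 - 18\right)} = \frac{1}{\left(- \frac{41}{14}\right) \left(-11\right)} = \frac{1}{\frac{451}{14}} = \frac{14}{451} \approx 0.031042$)
$\frac{1}{A} = \frac{1}{\frac{14}{451}} = \frac{451}{14}$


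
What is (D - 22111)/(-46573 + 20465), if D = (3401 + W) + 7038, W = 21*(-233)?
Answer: 16565/26108 ≈ 0.63448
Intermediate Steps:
W = -4893
D = 5546 (D = (3401 - 4893) + 7038 = -1492 + 7038 = 5546)
(D - 22111)/(-46573 + 20465) = (5546 - 22111)/(-46573 + 20465) = -16565/(-26108) = -16565*(-1/26108) = 16565/26108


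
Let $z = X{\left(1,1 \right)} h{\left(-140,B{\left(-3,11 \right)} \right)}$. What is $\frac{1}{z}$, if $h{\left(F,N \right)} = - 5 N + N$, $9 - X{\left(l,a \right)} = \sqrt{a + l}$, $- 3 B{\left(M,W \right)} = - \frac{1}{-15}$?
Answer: $\frac{405}{316} + \frac{45 \sqrt{2}}{316} \approx 1.483$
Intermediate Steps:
$B{\left(M,W \right)} = - \frac{1}{45}$ ($B{\left(M,W \right)} = - \frac{\left(-1\right) \frac{1}{-15}}{3} = - \frac{\left(-1\right) \left(- \frac{1}{15}\right)}{3} = \left(- \frac{1}{3}\right) \frac{1}{15} = - \frac{1}{45}$)
$X{\left(l,a \right)} = 9 - \sqrt{a + l}$
$h{\left(F,N \right)} = - 4 N$
$z = \frac{4}{5} - \frac{4 \sqrt{2}}{45}$ ($z = \left(9 - \sqrt{1 + 1}\right) \left(\left(-4\right) \left(- \frac{1}{45}\right)\right) = \left(9 - \sqrt{2}\right) \frac{4}{45} = \frac{4}{5} - \frac{4 \sqrt{2}}{45} \approx 0.67429$)
$\frac{1}{z} = \frac{1}{\frac{4}{5} - \frac{4 \sqrt{2}}{45}}$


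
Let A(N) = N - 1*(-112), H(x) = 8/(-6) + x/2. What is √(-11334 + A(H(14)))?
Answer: I*√100947/3 ≈ 105.91*I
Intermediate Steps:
H(x) = -4/3 + x/2 (H(x) = 8*(-⅙) + x*(½) = -4/3 + x/2)
A(N) = 112 + N (A(N) = N + 112 = 112 + N)
√(-11334 + A(H(14))) = √(-11334 + (112 + (-4/3 + (½)*14))) = √(-11334 + (112 + (-4/3 + 7))) = √(-11334 + (112 + 17/3)) = √(-11334 + 353/3) = √(-33649/3) = I*√100947/3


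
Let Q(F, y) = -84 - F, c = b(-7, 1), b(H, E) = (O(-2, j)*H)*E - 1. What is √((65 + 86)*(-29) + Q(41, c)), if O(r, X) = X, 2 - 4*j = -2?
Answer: 2*I*√1126 ≈ 67.112*I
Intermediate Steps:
j = 1 (j = ½ - ¼*(-2) = ½ + ½ = 1)
b(H, E) = -1 + E*H (b(H, E) = (1*H)*E - 1 = H*E - 1 = E*H - 1 = -1 + E*H)
c = -8 (c = -1 + 1*(-7) = -1 - 7 = -8)
√((65 + 86)*(-29) + Q(41, c)) = √((65 + 86)*(-29) + (-84 - 1*41)) = √(151*(-29) + (-84 - 41)) = √(-4379 - 125) = √(-4504) = 2*I*√1126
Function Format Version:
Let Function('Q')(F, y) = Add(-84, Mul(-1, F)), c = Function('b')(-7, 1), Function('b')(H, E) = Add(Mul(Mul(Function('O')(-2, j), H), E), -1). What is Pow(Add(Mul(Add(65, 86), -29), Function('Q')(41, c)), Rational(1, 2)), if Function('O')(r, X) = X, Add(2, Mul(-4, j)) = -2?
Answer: Mul(2, I, Pow(1126, Rational(1, 2))) ≈ Mul(67.112, I)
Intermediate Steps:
j = 1 (j = Add(Rational(1, 2), Mul(Rational(-1, 4), -2)) = Add(Rational(1, 2), Rational(1, 2)) = 1)
Function('b')(H, E) = Add(-1, Mul(E, H)) (Function('b')(H, E) = Add(Mul(Mul(1, H), E), -1) = Add(Mul(H, E), -1) = Add(Mul(E, H), -1) = Add(-1, Mul(E, H)))
c = -8 (c = Add(-1, Mul(1, -7)) = Add(-1, -7) = -8)
Pow(Add(Mul(Add(65, 86), -29), Function('Q')(41, c)), Rational(1, 2)) = Pow(Add(Mul(Add(65, 86), -29), Add(-84, Mul(-1, 41))), Rational(1, 2)) = Pow(Add(Mul(151, -29), Add(-84, -41)), Rational(1, 2)) = Pow(Add(-4379, -125), Rational(1, 2)) = Pow(-4504, Rational(1, 2)) = Mul(2, I, Pow(1126, Rational(1, 2)))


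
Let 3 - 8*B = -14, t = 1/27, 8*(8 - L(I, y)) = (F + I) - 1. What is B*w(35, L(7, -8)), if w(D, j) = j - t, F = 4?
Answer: 12325/864 ≈ 14.265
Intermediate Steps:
L(I, y) = 61/8 - I/8 (L(I, y) = 8 - ((4 + I) - 1)/8 = 8 - (3 + I)/8 = 8 + (-3/8 - I/8) = 61/8 - I/8)
t = 1/27 ≈ 0.037037
B = 17/8 (B = 3/8 - 1/8*(-14) = 3/8 + 7/4 = 17/8 ≈ 2.1250)
w(D, j) = -1/27 + j (w(D, j) = j - 1*1/27 = j - 1/27 = -1/27 + j)
B*w(35, L(7, -8)) = 17*(-1/27 + (61/8 - 1/8*7))/8 = 17*(-1/27 + (61/8 - 7/8))/8 = 17*(-1/27 + 27/4)/8 = (17/8)*(725/108) = 12325/864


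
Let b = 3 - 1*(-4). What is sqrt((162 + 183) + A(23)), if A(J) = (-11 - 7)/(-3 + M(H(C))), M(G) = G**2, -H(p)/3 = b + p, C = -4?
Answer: 3*sqrt(6474)/13 ≈ 18.568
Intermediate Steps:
b = 7 (b = 3 + 4 = 7)
H(p) = -21 - 3*p (H(p) = -3*(7 + p) = -21 - 3*p)
A(J) = -3/13 (A(J) = (-11 - 7)/(-3 + (-21 - 3*(-4))**2) = -18/(-3 + (-21 + 12)**2) = -18/(-3 + (-9)**2) = -18/(-3 + 81) = -18/78 = -18*1/78 = -3/13)
sqrt((162 + 183) + A(23)) = sqrt((162 + 183) - 3/13) = sqrt(345 - 3/13) = sqrt(4482/13) = 3*sqrt(6474)/13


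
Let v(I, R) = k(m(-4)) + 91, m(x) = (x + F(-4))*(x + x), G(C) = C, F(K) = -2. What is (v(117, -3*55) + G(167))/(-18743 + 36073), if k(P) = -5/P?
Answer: 12379/831840 ≈ 0.014881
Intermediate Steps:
m(x) = 2*x*(-2 + x) (m(x) = (x - 2)*(x + x) = (-2 + x)*(2*x) = 2*x*(-2 + x))
v(I, R) = 4363/48 (v(I, R) = -5*(-1/(8*(-2 - 4))) + 91 = -5/(2*(-4)*(-6)) + 91 = -5/48 + 91 = 4363/48)
(v(117, -3*55) + G(167))/(-18743 + 36073) = (4363/48 + 167)/(-18743 + 36073) = (12379/48)/17330 = (12379/48)*(1/17330) = 12379/831840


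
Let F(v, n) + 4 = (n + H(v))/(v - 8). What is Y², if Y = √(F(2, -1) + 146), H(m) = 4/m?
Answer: 851/6 ≈ 141.83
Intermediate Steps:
F(v, n) = -4 + (n + 4/v)/(-8 + v) (F(v, n) = -4 + (n + 4/v)/(v - 8) = -4 + (n + 4/v)/(-8 + v))
Y = √5106/6 (Y = √((4 + 2*(32 - 1 - 4*2))/(2*(-8 + 2)) + 146) = √((½)*(4 + 2*(32 - 1 - 8))/(-6) + 146) = √((½)*(-⅙)*(4 + 2*23) + 146) = √((½)*(-⅙)*(4 + 46) + 146) = √((½)*(-⅙)*50 + 146) = √(-25/6 + 146) = √(851/6) = √5106/6 ≈ 11.909)
Y² = (√5106/6)² = 851/6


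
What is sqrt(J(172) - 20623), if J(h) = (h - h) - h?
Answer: I*sqrt(20795) ≈ 144.2*I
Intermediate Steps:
J(h) = -h (J(h) = 0 - h = -h)
sqrt(J(172) - 20623) = sqrt(-1*172 - 20623) = sqrt(-172 - 20623) = sqrt(-20795) = I*sqrt(20795)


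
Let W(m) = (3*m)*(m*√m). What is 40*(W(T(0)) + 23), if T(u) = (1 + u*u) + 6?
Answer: 920 + 5880*√7 ≈ 16477.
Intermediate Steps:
T(u) = 7 + u² (T(u) = (1 + u²) + 6 = 7 + u²)
W(m) = 3*m^(5/2) (W(m) = (3*m)*m^(3/2) = 3*m^(5/2))
40*(W(T(0)) + 23) = 40*(3*(7 + 0²)^(5/2) + 23) = 40*(3*(7 + 0)^(5/2) + 23) = 40*(3*7^(5/2) + 23) = 40*(3*(49*√7) + 23) = 40*(147*√7 + 23) = 40*(23 + 147*√7) = 920 + 5880*√7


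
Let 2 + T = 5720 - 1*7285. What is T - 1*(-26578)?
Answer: 25011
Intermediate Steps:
T = -1567 (T = -2 + (5720 - 1*7285) = -2 + (5720 - 7285) = -2 - 1565 = -1567)
T - 1*(-26578) = -1567 - 1*(-26578) = -1567 + 26578 = 25011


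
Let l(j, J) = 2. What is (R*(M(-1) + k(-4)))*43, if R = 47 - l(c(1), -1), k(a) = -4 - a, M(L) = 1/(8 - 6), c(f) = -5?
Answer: 1935/2 ≈ 967.50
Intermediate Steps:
M(L) = ½ (M(L) = 1/2 = ½)
R = 45 (R = 47 - 1*2 = 47 - 2 = 45)
(R*(M(-1) + k(-4)))*43 = (45*(½ + (-4 - 1*(-4))))*43 = (45*(½ + (-4 + 4)))*43 = (45*(½ + 0))*43 = (45*(½))*43 = (45/2)*43 = 1935/2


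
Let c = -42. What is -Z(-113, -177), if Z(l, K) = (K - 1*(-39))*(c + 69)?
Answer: 3726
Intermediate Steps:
Z(l, K) = 1053 + 27*K (Z(l, K) = (K - 1*(-39))*(-42 + 69) = (K + 39)*27 = (39 + K)*27 = 1053 + 27*K)
-Z(-113, -177) = -(1053 + 27*(-177)) = -(1053 - 4779) = -1*(-3726) = 3726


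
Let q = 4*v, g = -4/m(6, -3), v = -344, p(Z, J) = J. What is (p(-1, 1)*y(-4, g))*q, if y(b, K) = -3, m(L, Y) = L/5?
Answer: 4128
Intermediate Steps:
m(L, Y) = L/5 (m(L, Y) = L*(⅕) = L/5)
g = -10/3 (g = -4/((⅕)*6) = -4/6/5 = -4*⅚ = -10/3 ≈ -3.3333)
q = -1376 (q = 4*(-344) = -1376)
(p(-1, 1)*y(-4, g))*q = (1*(-3))*(-1376) = -3*(-1376) = 4128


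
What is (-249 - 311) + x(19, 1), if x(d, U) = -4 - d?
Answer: -583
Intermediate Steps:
(-249 - 311) + x(19, 1) = (-249 - 311) + (-4 - 1*19) = -560 + (-4 - 19) = -560 - 23 = -583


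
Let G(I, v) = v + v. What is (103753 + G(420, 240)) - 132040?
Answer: -27807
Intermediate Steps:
G(I, v) = 2*v
(103753 + G(420, 240)) - 132040 = (103753 + 2*240) - 132040 = (103753 + 480) - 132040 = 104233 - 132040 = -27807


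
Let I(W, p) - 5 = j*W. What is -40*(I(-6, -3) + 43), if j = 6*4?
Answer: 3840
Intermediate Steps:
j = 24
I(W, p) = 5 + 24*W
-40*(I(-6, -3) + 43) = -40*((5 + 24*(-6)) + 43) = -40*((5 - 144) + 43) = -40*(-139 + 43) = -40*(-96) = 3840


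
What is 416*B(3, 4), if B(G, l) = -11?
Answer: -4576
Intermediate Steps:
416*B(3, 4) = 416*(-11) = -4576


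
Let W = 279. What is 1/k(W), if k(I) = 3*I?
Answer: 1/837 ≈ 0.0011947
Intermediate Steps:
1/k(W) = 1/(3*279) = 1/837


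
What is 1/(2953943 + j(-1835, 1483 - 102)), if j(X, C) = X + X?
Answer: 1/2950273 ≈ 3.3895e-7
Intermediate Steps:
j(X, C) = 2*X
1/(2953943 + j(-1835, 1483 - 102)) = 1/(2953943 + 2*(-1835)) = 1/(2953943 - 3670) = 1/2950273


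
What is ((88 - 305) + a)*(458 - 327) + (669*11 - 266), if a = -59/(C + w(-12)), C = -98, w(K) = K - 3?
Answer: -2403013/113 ≈ -21266.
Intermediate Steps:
w(K) = -3 + K
a = 59/113 (a = -59/(-98 + (-3 - 12)) = -59/(-98 - 15) = -59/(-113) = -59*(-1/113) = 59/113 ≈ 0.52212)
((88 - 305) + a)*(458 - 327) + (669*11 - 266) = ((88 - 305) + 59/113)*(458 - 327) + (669*11 - 266) = (-217 + 59/113)*131 + (7359 - 266) = -24462/113*131 + 7093 = -3204522/113 + 7093 = -2403013/113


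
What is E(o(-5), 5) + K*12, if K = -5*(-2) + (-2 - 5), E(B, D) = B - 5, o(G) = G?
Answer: 26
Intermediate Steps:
E(B, D) = -5 + B
K = 3 (K = 10 - 7 = 3)
E(o(-5), 5) + K*12 = (-5 - 5) + 3*12 = -10 + 36 = 26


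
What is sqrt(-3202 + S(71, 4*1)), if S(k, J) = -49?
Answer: I*sqrt(3251) ≈ 57.018*I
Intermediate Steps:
sqrt(-3202 + S(71, 4*1)) = sqrt(-3202 - 49) = sqrt(-3251) = I*sqrt(3251)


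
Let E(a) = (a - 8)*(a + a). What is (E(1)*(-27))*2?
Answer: 756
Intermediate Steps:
E(a) = 2*a*(-8 + a) (E(a) = (-8 + a)*(2*a) = 2*a*(-8 + a))
(E(1)*(-27))*2 = ((2*1*(-8 + 1))*(-27))*2 = ((2*1*(-7))*(-27))*2 = -14*(-27)*2 = 378*2 = 756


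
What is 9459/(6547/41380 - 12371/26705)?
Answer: -232282119580/7490541 ≈ -31010.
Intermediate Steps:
9459/(6547/41380 - 12371/26705) = 9459/(-67414869/221010580) = 9459*(-221010580/67414869) = -232282119580/7490541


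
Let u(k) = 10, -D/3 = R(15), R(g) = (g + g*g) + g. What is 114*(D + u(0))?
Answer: -86070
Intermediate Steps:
R(g) = g² + 2*g (R(g) = (g + g²) + g = g² + 2*g)
D = -765 (D = -45*(2 + 15) = -45*17 = -3*255 = -765)
114*(D + u(0)) = 114*(-765 + 10) = 114*(-755) = -86070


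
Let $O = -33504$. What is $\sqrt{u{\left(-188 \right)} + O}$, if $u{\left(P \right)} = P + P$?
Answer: $22 i \sqrt{70} \approx 184.07 i$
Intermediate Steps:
$u{\left(P \right)} = 2 P$
$\sqrt{u{\left(-188 \right)} + O} = \sqrt{2 \left(-188\right) - 33504} = \sqrt{-376 - 33504} = \sqrt{-33880} = 22 i \sqrt{70}$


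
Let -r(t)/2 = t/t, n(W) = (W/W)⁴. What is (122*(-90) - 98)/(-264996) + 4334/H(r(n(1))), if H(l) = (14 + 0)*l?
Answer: -71761405/463743 ≈ -154.74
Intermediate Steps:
n(W) = 1 (n(W) = 1⁴ = 1)
r(t) = -2 (r(t) = -2*t/t = -2*1 = -2)
H(l) = 14*l
(122*(-90) - 98)/(-264996) + 4334/H(r(n(1))) = (122*(-90) - 98)/(-264996) + 4334/((14*(-2))) = (-10980 - 98)*(-1/264996) + 4334/(-28) = -11078*(-1/264996) + 4334*(-1/28) = 5539/132498 - 2167/14 = -71761405/463743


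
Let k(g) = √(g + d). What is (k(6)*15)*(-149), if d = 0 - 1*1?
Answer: -2235*√5 ≈ -4997.6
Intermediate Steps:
d = -1 (d = 0 - 1 = -1)
k(g) = √(-1 + g) (k(g) = √(g - 1) = √(-1 + g))
(k(6)*15)*(-149) = (√(-1 + 6)*15)*(-149) = (√5*15)*(-149) = (15*√5)*(-149) = -2235*√5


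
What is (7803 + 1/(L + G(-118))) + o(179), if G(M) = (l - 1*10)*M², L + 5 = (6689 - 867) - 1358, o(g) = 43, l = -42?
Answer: 5645895293/719589 ≈ 7846.0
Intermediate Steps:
L = 4459 (L = -5 + ((6689 - 867) - 1358) = -5 + (5822 - 1358) = -5 + 4464 = 4459)
G(M) = -52*M² (G(M) = (-42 - 1*10)*M² = (-42 - 10)*M² = -52*M²)
(7803 + 1/(L + G(-118))) + o(179) = (7803 + 1/(4459 - 52*(-118)²)) + 43 = (7803 + 1/(4459 - 52*13924)) + 43 = (7803 + 1/(4459 - 724048)) + 43 = (7803 + 1/(-719589)) + 43 = (7803 - 1/719589) + 43 = 5614952966/719589 + 43 = 5645895293/719589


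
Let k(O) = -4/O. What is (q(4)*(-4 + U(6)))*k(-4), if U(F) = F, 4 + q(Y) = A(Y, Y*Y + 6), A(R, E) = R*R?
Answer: 24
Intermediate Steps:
A(R, E) = R²
q(Y) = -4 + Y²
(q(4)*(-4 + U(6)))*k(-4) = ((-4 + 4²)*(-4 + 6))*(-4/(-4)) = ((-4 + 16)*2)*(-4*(-¼)) = (12*2)*1 = 24*1 = 24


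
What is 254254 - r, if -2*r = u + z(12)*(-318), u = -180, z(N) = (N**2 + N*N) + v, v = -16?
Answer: 210916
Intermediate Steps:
z(N) = -16 + 2*N**2 (z(N) = (N**2 + N*N) - 16 = (N**2 + N**2) - 16 = 2*N**2 - 16 = -16 + 2*N**2)
r = 43338 (r = -(-180 + (-16 + 2*12**2)*(-318))/2 = -(-180 + (-16 + 2*144)*(-318))/2 = -(-180 + (-16 + 288)*(-318))/2 = -(-180 + 272*(-318))/2 = -(-180 - 86496)/2 = -1/2*(-86676) = 43338)
254254 - r = 254254 - 1*43338 = 254254 - 43338 = 210916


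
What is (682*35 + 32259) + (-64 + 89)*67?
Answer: 57804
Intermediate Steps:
(682*35 + 32259) + (-64 + 89)*67 = (23870 + 32259) + 25*67 = 56129 + 1675 = 57804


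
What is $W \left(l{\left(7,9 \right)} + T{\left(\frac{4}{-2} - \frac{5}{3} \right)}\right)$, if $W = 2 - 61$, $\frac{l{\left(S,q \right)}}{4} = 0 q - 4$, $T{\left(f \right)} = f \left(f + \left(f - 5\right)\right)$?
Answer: $- \frac{15517}{9} \approx -1724.1$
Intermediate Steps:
$T{\left(f \right)} = f \left(-5 + 2 f\right)$ ($T{\left(f \right)} = f \left(f + \left(-5 + f\right)\right) = f \left(-5 + 2 f\right)$)
$l{\left(S,q \right)} = -16$ ($l{\left(S,q \right)} = 4 \left(0 q - 4\right) = 4 \left(0 - 4\right) = 4 \left(-4\right) = -16$)
$W = -59$
$W \left(l{\left(7,9 \right)} + T{\left(\frac{4}{-2} - \frac{5}{3} \right)}\right) = - 59 \left(-16 + \left(\frac{4}{-2} - \frac{5}{3}\right) \left(-5 + 2 \left(\frac{4}{-2} - \frac{5}{3}\right)\right)\right) = - 59 \left(-16 + \left(4 \left(- \frac{1}{2}\right) - \frac{5}{3}\right) \left(-5 + 2 \left(4 \left(- \frac{1}{2}\right) - \frac{5}{3}\right)\right)\right) = - 59 \left(-16 + \left(-2 - \frac{5}{3}\right) \left(-5 + 2 \left(-2 - \frac{5}{3}\right)\right)\right) = - 59 \left(-16 - \frac{11 \left(-5 + 2 \left(- \frac{11}{3}\right)\right)}{3}\right) = - 59 \left(-16 - \frac{11 \left(-5 - \frac{22}{3}\right)}{3}\right) = - 59 \left(-16 - - \frac{407}{9}\right) = - 59 \left(-16 + \frac{407}{9}\right) = \left(-59\right) \frac{263}{9} = - \frac{15517}{9}$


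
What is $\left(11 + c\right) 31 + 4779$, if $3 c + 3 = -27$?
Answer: $4810$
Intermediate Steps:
$c = -10$ ($c = -1 + \frac{1}{3} \left(-27\right) = -1 - 9 = -10$)
$\left(11 + c\right) 31 + 4779 = \left(11 - 10\right) 31 + 4779 = 1 \cdot 31 + 4779 = 31 + 4779 = 4810$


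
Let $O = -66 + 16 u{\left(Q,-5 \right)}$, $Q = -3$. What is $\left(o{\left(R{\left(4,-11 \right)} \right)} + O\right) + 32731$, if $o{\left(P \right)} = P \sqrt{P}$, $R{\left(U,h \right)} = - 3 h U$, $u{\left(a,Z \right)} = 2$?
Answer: $32697 + 264 \sqrt{33} \approx 34214.0$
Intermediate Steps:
$R{\left(U,h \right)} = - 3 U h$
$o{\left(P \right)} = P^{\frac{3}{2}}$
$O = -34$ ($O = -66 + 16 \cdot 2 = -66 + 32 = -34$)
$\left(o{\left(R{\left(4,-11 \right)} \right)} + O\right) + 32731 = \left(\left(\left(-3\right) 4 \left(-11\right)\right)^{\frac{3}{2}} - 34\right) + 32731 = \left(132^{\frac{3}{2}} - 34\right) + 32731 = \left(264 \sqrt{33} - 34\right) + 32731 = \left(-34 + 264 \sqrt{33}\right) + 32731 = 32697 + 264 \sqrt{33}$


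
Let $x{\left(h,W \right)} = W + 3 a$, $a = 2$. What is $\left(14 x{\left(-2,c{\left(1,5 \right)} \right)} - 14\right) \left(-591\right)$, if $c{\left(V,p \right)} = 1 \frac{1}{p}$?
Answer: $- \frac{215124}{5} \approx -43025.0$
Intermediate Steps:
$c{\left(V,p \right)} = \frac{1}{p}$
$x{\left(h,W \right)} = 6 + W$ ($x{\left(h,W \right)} = W + 3 \cdot 2 = W + 6 = 6 + W$)
$\left(14 x{\left(-2,c{\left(1,5 \right)} \right)} - 14\right) \left(-591\right) = \left(14 \left(6 + \frac{1}{5}\right) - 14\right) \left(-591\right) = \left(14 \cdot \frac{31}{5} - 14\right) \left(-591\right) = \left(\frac{434}{5} - 14\right) \left(-591\right) = \frac{364}{5} \left(-591\right) = - \frac{215124}{5}$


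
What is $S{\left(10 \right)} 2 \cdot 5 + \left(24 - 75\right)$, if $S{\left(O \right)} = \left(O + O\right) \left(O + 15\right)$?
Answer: $4949$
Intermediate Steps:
$S{\left(O \right)} = 2 O \left(15 + O\right)$
$S{\left(10 \right)} 2 \cdot 5 + \left(24 - 75\right) = 2 \cdot 10 \left(15 + 10\right) 2 \cdot 5 + \left(24 - 75\right) = 2 \cdot 10 \cdot 25 \cdot 10 + \left(24 - 75\right) = 500 \cdot 10 - 51 = 5000 - 51 = 4949$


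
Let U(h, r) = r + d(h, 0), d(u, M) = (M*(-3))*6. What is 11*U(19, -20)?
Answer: -220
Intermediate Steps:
d(u, M) = -18*M (d(u, M) = -3*M*6 = -18*M)
U(h, r) = r (U(h, r) = r - 18*0 = r + 0 = r)
11*U(19, -20) = 11*(-20) = -220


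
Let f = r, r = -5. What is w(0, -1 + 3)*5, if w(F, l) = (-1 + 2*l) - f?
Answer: 40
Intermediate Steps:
f = -5
w(F, l) = 4 + 2*l (w(F, l) = (-1 + 2*l) - 1*(-5) = (-1 + 2*l) + 5 = 4 + 2*l)
w(0, -1 + 3)*5 = (4 + 2*(-1 + 3))*5 = (4 + 2*2)*5 = (4 + 4)*5 = 8*5 = 40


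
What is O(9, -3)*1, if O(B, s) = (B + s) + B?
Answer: 15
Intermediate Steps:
O(B, s) = s + 2*B
O(9, -3)*1 = (-3 + 2*9)*1 = (-3 + 18)*1 = 15*1 = 15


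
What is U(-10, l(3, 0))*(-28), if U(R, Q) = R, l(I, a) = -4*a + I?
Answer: 280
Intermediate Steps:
l(I, a) = I - 4*a
U(-10, l(3, 0))*(-28) = -10*(-28) = 280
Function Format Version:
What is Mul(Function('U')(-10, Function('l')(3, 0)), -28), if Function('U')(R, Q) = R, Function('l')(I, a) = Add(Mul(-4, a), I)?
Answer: 280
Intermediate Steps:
Function('l')(I, a) = Add(I, Mul(-4, a))
Mul(Function('U')(-10, Function('l')(3, 0)), -28) = Mul(-10, -28) = 280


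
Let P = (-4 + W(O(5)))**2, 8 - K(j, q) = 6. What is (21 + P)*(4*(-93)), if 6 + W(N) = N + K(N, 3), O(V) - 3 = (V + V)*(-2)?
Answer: -240312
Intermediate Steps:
K(j, q) = 2 (K(j, q) = 8 - 1*6 = 8 - 6 = 2)
O(V) = 3 - 4*V (O(V) = 3 + (V + V)*(-2) = 3 + (2*V)*(-2) = 3 - 4*V)
W(N) = -4 + N (W(N) = -6 + (N + 2) = -6 + (2 + N) = -4 + N)
P = 625 (P = (-4 + (-4 + (3 - 4*5)))**2 = (-4 + (-4 + (3 - 20)))**2 = (-4 + (-4 - 17))**2 = (-4 - 21)**2 = (-25)**2 = 625)
(21 + P)*(4*(-93)) = (21 + 625)*(4*(-93)) = 646*(-372) = -240312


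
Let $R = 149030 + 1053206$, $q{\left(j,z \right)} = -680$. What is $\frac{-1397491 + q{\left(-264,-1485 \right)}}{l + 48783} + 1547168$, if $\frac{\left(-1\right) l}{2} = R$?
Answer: $\frac{3644648036923}{2355689} \approx 1.5472 \cdot 10^{6}$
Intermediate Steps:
$R = 1202236$
$l = -2404472$ ($l = \left(-2\right) 1202236 = -2404472$)
$\frac{-1397491 + q{\left(-264,-1485 \right)}}{l + 48783} + 1547168 = \frac{-1397491 - 680}{-2404472 + 48783} + 1547168 = - \frac{1398171}{-2355689} + 1547168 = \left(-1398171\right) \left(- \frac{1}{2355689}\right) + 1547168 = \frac{1398171}{2355689} + 1547168 = \frac{3644648036923}{2355689}$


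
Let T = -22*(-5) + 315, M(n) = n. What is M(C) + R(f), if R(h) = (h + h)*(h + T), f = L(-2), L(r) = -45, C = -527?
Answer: -34727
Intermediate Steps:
f = -45
T = 425 (T = 110 + 315 = 425)
R(h) = 2*h*(425 + h) (R(h) = (h + h)*(h + 425) = (2*h)*(425 + h) = 2*h*(425 + h))
M(C) + R(f) = -527 + 2*(-45)*(425 - 45) = -527 + 2*(-45)*380 = -527 - 34200 = -34727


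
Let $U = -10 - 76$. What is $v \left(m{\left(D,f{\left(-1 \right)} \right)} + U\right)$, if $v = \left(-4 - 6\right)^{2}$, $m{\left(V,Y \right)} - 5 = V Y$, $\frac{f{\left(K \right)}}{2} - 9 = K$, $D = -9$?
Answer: $-22500$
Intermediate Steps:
$f{\left(K \right)} = 18 + 2 K$
$m{\left(V,Y \right)} = 5 + V Y$
$U = -86$
$v = 100$ ($v = \left(-10\right)^{2} = 100$)
$v \left(m{\left(D,f{\left(-1 \right)} \right)} + U\right) = 100 \left(\left(5 - 9 \left(18 + 2 \left(-1\right)\right)\right) - 86\right) = 100 \left(\left(5 - 9 \left(18 - 2\right)\right) - 86\right) = 100 \left(\left(5 - 144\right) - 86\right) = 100 \left(-139 - 86\right) = 100 \left(-225\right) = -22500$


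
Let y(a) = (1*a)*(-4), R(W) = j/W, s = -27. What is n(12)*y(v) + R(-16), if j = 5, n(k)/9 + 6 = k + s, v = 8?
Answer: 96763/16 ≈ 6047.7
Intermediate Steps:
n(k) = -297 + 9*k (n(k) = -54 + 9*(k - 27) = -54 + 9*(-27 + k) = -54 + (-243 + 9*k) = -297 + 9*k)
R(W) = 5/W
y(a) = -4*a (y(a) = a*(-4) = -4*a)
n(12)*y(v) + R(-16) = (-297 + 9*12)*(-4*8) + 5/(-16) = (-297 + 108)*(-32) + 5*(-1/16) = -189*(-32) - 5/16 = 6048 - 5/16 = 96763/16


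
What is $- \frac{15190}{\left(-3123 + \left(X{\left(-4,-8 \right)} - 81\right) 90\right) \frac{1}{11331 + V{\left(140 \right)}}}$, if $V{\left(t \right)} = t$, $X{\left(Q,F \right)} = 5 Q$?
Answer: $\frac{174244490}{12213} \approx 14267.0$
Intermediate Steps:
$- \frac{15190}{\left(-3123 + \left(X{\left(-4,-8 \right)} - 81\right) 90\right) \frac{1}{11331 + V{\left(140 \right)}}} = - \frac{15190}{\left(-3123 + \left(5 \left(-4\right) - 81\right) 90\right) \frac{1}{11331 + 140}} = - \frac{15190}{\left(-3123 + \left(-20 - 81\right) 90\right) \frac{1}{11471}} = - \frac{15190}{\left(-3123 - 9090\right) \frac{1}{11471}} = - \frac{15190}{\left(-12213\right) \frac{1}{11471}} = - \frac{15190}{- \frac{12213}{11471}} = \left(-15190\right) \left(- \frac{11471}{12213}\right) = \frac{174244490}{12213}$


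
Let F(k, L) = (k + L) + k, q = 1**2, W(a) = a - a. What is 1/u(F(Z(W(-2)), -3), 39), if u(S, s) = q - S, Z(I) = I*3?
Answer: 1/4 ≈ 0.25000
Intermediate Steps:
W(a) = 0
q = 1
Z(I) = 3*I
F(k, L) = L + 2*k (F(k, L) = (L + k) + k = L + 2*k)
u(S, s) = 1 - S
1/u(F(Z(W(-2)), -3), 39) = 1/(1 - (-3 + 2*(3*0))) = 1/(1 - (-3 + 2*0)) = 1/(1 - (-3 + 0)) = 1/(1 - 1*(-3)) = 1/(1 + 3) = 1/4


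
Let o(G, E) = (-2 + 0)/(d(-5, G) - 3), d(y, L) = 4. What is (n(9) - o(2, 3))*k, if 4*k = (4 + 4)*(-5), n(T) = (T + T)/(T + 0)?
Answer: -40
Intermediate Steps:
n(T) = 2 (n(T) = (2*T)/T = 2)
o(G, E) = -2 (o(G, E) = (-2 + 0)/(4 - 3) = -2/1 = -2*1 = -2)
k = -10 (k = ((4 + 4)*(-5))/4 = (8*(-5))/4 = (¼)*(-40) = -10)
(n(9) - o(2, 3))*k = (2 - 1*(-2))*(-10) = (2 + 2)*(-10) = 4*(-10) = -40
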